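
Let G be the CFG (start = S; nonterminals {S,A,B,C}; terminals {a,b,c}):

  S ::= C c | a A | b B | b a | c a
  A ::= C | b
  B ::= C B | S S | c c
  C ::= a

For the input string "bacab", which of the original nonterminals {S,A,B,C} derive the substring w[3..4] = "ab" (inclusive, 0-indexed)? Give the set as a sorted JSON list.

CNF form of G:
  S -> C T0 | T0 T1 | T1 A | T2 B | T2 T1
  A -> a | b
  B -> C B | S S | T0 T0
  C -> a
  T0 -> c
  T1 -> a
  T2 -> b

CYK table (by increasing span), restricted to cells inside w[3..4]:
  cell(3,3) a: {A,C,T1}  orig:{A,C}
  cell(4,4) b: {A,T2}  orig:{A}
  cell(3,4) ab: {S}

Original NTs in T[3,4] deriving "ab": ["S"]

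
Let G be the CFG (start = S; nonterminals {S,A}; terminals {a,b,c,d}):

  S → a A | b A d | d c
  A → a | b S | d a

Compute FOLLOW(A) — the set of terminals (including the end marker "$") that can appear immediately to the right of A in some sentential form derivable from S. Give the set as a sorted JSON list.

FIRST iteration:
[1]
  A via A→a: +{a}
  A via A→b S: +{b}
  A via A→d a: +{d}
  S via S→a A: +{a}
  S via S→b A d: +{b}
  S via S→d c: +{d}
  FIRST[S]={a,b,d}  FIRST[A]={a,b,d}
[2] done
  FIRST[S]={a,b,d}  FIRST[A]={a,b,d}

FOLLOW sets:
initialize: $ ∈ FOLLOW(S)
round 1:
  S→a A: FOLLOW(A) ⊇ FOLLOW(S) ⊇ {$}; new: +{$}
  S→b A d: FOLLOW(A) ⊇ FIRST(d) = {d}; new: +{d}
  FOLLOW[S]={$}  FOLLOW[A]={$,d}
round 2:
  A→b S: FOLLOW(S) ⊇ FOLLOW(A) ⊇ {$,d}; new: +{d}
  FOLLOW[S]={$,d}  FOLLOW[A]={$,d}
round 3: — fixpoint
  FOLLOW[S]={$,d}  FOLLOW[A]={$,d}

FOLLOW(A) = ["$", "d"]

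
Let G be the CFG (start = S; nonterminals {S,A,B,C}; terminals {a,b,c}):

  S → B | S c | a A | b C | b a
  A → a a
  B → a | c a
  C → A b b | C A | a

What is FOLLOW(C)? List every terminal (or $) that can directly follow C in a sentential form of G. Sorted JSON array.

FIRST iteration:
round 1:
  A via A→a a: +{a}
  B via B→a: +{a}
  B via B→c a: +{c}
  C via C→A b b: +{a}
  S via S→B: +{a,c}
  S via S→b C: +{b}
  FIRST(S)={a,b,c}  FIRST(A)={a}  FIRST(B)={a,c}  FIRST(C)={a}
round 2: (no change)
  FIRST(S)={a,b,c}  FIRST(A)={a}  FIRST(B)={a,c}  FIRST(C)={a}

Compute FOLLOW by fixpoint:
FOLLOW(S) := {$}
round 1:
  C→A b b: FOLLOW(A) ⊇ FIRST(b) = {b}; new: +{b}
  C→C A: FOLLOW(C) ⊇ FIRST(A) = {a}; new: +{a}
  C→C A: FOLLOW(A) ⊇ FOLLOW(C) ⊇ {a}; new: +{a}
  S→B: FOLLOW(B) ⊇ FOLLOW(S) ⊇ {$}; new: +{$}
  S→S c: FOLLOW(S) ⊇ FIRST(c) = {c}; new: +{c}
  S→a A: FOLLOW(A) ⊇ FOLLOW(S) ⊇ {$,c}; new: +{$,c}
  S→b C: FOLLOW(C) ⊇ FOLLOW(S) ⊇ {$,c}; new: +{$,c}
  FOLLOW[S]={$,c}  FOLLOW[A]={$,a,b,c}  FOLLOW[B]={$}  FOLLOW[C]={$,a,c}
round 2:
  S→B: FOLLOW(B) ⊇ FOLLOW(S) ⊇ {$,c}; new: +{c}
  FOLLOW[S]={$,c}  FOLLOW[A]={$,a,b,c}  FOLLOW[B]={$,c}  FOLLOW[C]={$,a,c}
round 3: — fixpoint
  FOLLOW[S]={$,c}  FOLLOW[A]={$,a,b,c}  FOLLOW[B]={$,c}  FOLLOW[C]={$,a,c}

FOLLOW(C) = ["$", "a", "c"]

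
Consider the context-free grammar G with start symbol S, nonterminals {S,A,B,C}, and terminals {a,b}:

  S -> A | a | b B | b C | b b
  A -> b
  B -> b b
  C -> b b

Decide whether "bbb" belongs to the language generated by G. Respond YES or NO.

CNF form of G:
  S -> T0 B | T0 C | T0 T0 | a | b
  A -> b
  B -> T0 T0
  C -> T0 T0
  T0 -> b

CYK table (by increasing span):
  [0..0]={A,S,T0}  "b"  orig:{A,S}
  [1..1]={A,S,T0}  "b"  orig:{A,S}
  [2..2]={A,S,T0}  "b"  orig:{A,S}
  [0..1]={B,C,S}  "bb"
  [1..2]={B,C,S}  "bb"
  [0..2]={S}  "bbb"

S ∈ T[0,2] ⇒ YES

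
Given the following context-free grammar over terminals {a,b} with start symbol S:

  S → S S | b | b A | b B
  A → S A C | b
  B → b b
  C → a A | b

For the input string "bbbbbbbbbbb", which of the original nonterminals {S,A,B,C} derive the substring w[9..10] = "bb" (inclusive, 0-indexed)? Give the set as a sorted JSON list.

CNF form of G:
  S -> S S | T0 A | T0 B | b
  A -> S X2 | b
  B -> T0 T0
  C -> T1 A | b
  T0 -> b
  T1 -> a
  X2 -> A C

Fill CYK table bottom-up — only the sub-triangle for w[9..10]:
  [9..9]={A,C,S,T0}  "b"  orig:{A,C,S}
  [10..10]={A,C,S,T0}  "b"  orig:{A,C,S}
  [9..10]={B,S,X2}  "bb"  orig:{B,S}

Original NTs in T[9,10] deriving "bb": ["B", "S"]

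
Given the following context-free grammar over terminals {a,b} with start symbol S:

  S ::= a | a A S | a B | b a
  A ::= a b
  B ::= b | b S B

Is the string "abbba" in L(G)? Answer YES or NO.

CNF form of G:
  S -> T0 B | T0 X3 | T1 T0 | a
  A -> T0 T1
  B -> T1 X2 | b
  T0 -> a
  T1 -> b
  X2 -> S B
  X3 -> A S

Fill CYK table bottom-up:
  cell(0,0) a: {S,T0}  orig:{S}
  cell(1,1) b: {B,T1}  orig:{B}
  cell(2,2) b: {B,T1}  orig:{B}
  cell(3,3) b: {B,T1}  orig:{B}
  cell(4,4) a: {S,T0}  orig:{S}
  cell(0,1) ab: {A,S,X2}  orig:{A,S}
  cell(1,2) bb: ∅
  cell(2,3) bb: ∅
  cell(3,4) ba: {S}
  cell(0,2) abb: {X2}  orig:{}
  cell(1,3) bbb: ∅
  cell(2,4) bba: ∅
  cell(0,3) abbb: ∅
  cell(1,4) bbba: ∅
  cell(0,4) abbba: ∅

S ∉ T[0,4] ⇒ NO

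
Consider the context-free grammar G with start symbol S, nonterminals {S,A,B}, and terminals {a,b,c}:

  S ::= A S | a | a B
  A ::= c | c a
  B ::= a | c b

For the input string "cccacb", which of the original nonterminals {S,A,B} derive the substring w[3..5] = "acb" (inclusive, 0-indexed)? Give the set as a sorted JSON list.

CNF form of G:
  S -> A S | T1 B | a
  A -> T0 T1 | c
  B -> T0 T2 | a
  T0 -> c
  T1 -> a
  T2 -> b

CYK table (by increasing span) (cells [i..j] with 3 ≤ i ≤ j ≤ 5 only):
  T[3,3] 'a' = {B,S,T1}  orig:{B,S}
  T[4,4] 'c' = {A,T0}  orig:{A}
  T[5,5] 'b' = {T2}  orig:{}
  T[3,4] 'ac' = ∅
  T[4,5] 'cb' = {B}
  T[3,5] 'acb' = {S}

Original NTs in T[3,5] deriving "acb": ["S"]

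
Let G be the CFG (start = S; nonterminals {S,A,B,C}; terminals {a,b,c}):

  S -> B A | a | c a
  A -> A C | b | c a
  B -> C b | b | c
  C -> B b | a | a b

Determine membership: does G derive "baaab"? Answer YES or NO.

Convert to CNF:
  S -> B A | T0 T1 | a
  A -> A C | T0 T1 | b
  B -> C T2 | b | c
  C -> B T2 | T1 T2 | a
  T0 -> c
  T1 -> a
  T2 -> b

Fill CYK table bottom-up:
  [0..0]={A,B,T2}  "b"  orig:{A,B}
  [1..1]={C,S,T1}  "a"  orig:{C,S}
  [2..2]={C,S,T1}  "a"  orig:{C,S}
  [3..3]={C,S,T1}  "a"  orig:{C,S}
  [4..4]={A,B,T2}  "b"  orig:{A,B}
  [0..1]={A}  "ba"
  [1..2]=∅  "aa"
  [2..3]=∅  "aa"
  [3..4]={B,C}  "ab"
  [0..2]={A}  "baa"
  [1..3]=∅  "aaa"
  [2..4]=∅  "aab"
  [0..3]={A}  "baaa"
  [1..4]=∅  "aaab"
  [0..4]={A}  "baaab"

S ∉ T[0,4] ⇒ NO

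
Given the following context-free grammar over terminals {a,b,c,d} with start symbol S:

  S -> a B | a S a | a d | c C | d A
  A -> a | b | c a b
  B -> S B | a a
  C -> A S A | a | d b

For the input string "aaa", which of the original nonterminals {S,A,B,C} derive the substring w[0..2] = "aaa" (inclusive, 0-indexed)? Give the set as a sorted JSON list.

CNF form of G:
  S -> T0 C | T1 B | T1 T3 | T1 X6 | T3 A
  A -> T0 X4 | a | b
  B -> S B | T1 T1
  C -> A X5 | T3 T2 | a
  T0 -> c
  T1 -> a
  T2 -> b
  T3 -> d
  X4 -> T1 T2
  X5 -> S A
  X6 -> S T1

Fill CYK table bottom-up (cells [i..j] with 0 ≤ i ≤ j ≤ 2 only):
  [0..0]={A,C,T1}  "a"  orig:{A,C}
  [1..1]={A,C,T1}  "a"  orig:{A,C}
  [2..2]={A,C,T1}  "a"  orig:{A,C}
  [0..1]={B}  "aa"
  [1..2]={B}  "aa"
  [0..2]={S}  "aaa"

Original NTs in T[0,2] deriving "aaa": ["S"]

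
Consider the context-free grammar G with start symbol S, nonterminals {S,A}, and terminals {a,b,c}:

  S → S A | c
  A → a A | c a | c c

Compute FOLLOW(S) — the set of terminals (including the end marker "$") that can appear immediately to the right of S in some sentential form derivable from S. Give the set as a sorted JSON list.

FIRST sets, iterate to fixpoint:
[1]
  A via A→a A: +{a}
  A via A→c a: +{c}
  S via S→c: +{c}
  FIRST(S)={c}  FIRST(A)={a,c}
[2] (no change)
  FIRST(S)={c}  FIRST(A)={a,c}

FOLLOW iteration:
FOLLOW(S) := {$}
round 1:
  S→S A: FOLLOW(S) ⊇ FIRST(A) = {a,c}; new: +{a,c}
  S→S A: FOLLOW(A) ⊇ FOLLOW(S) ⊇ {$,a,c}; new: +{$,a,c}
  S: {$,a,c}  A: {$,a,c}
round 2: — fixpoint
  S: {$,a,c}  A: {$,a,c}

FOLLOW(S) = ["$", "a", "c"]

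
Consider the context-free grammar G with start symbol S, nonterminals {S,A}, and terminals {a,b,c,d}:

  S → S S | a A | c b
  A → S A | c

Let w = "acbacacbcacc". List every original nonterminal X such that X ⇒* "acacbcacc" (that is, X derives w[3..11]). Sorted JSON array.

Convert to CNF:
  S -> S S | T0 A | T1 T2
  A -> S A | c
  T0 -> a
  T1 -> c
  T2 -> b

CYK fill (cells [i..j] with 3 ≤ i ≤ j ≤ 11 only):
  T[3,3] 'a' = {T0}  orig:{}
  T[4,4] 'c' = {A,T1}  orig:{A}
  T[5,5] 'a' = {T0}  orig:{}
  T[6,6] 'c' = {A,T1}  orig:{A}
  T[7,7] 'b' = {T2}  orig:{}
  T[8,8] 'c' = {A,T1}  orig:{A}
  T[9,9] 'a' = {T0}  orig:{}
  T[10,10] 'c' = {A,T1}  orig:{A}
  T[11,11] 'c' = {A,T1}  orig:{A}
  T[3,4] 'ac' = {S}
  T[4,5] 'ca' = ∅
  T[5,6] 'ac' = {S}
  T[6,7] 'cb' = {S}
  T[7,8] 'bc' = ∅
  T[8,9] 'ca' = ∅
  T[9,10] 'ac' = {S}
  T[10,11] 'cc' = ∅
  T[3,5] 'aca' = ∅
  T[4,6] 'cac' = ∅
  T[5,7] 'acb' = ∅
  T[6,8] 'cbc' = {A}
  T[7,9] 'bca' = ∅
  T[8,10] 'cac' = ∅
  T[9,11] 'acc' = {A}
  T[3,6] 'acac' = {S}
  T[4,7] 'cacb' = ∅
  T[5,8] 'acbc' = {S}
  T[6,9] 'cbca' = ∅
  T[7,10] 'bcac' = ∅
  T[8,11] 'cacc' = ∅
  T[3,7] 'acacb' = ∅
  T[4,8] 'cacbc' = ∅
  T[5,9] 'acbca' = ∅
  T[6,10] 'cbcac' = ∅
  T[7,11] 'bcacc' = ∅
  T[3,8] 'acacbc' = {S}
  T[4,9] 'cacbca' = ∅
  T[5,10] 'acbcac' = {S}
  T[6,11] 'cbcacc' = ∅
  T[3,9] 'acacbca' = ∅
  T[4,10] 'cacbcac' = ∅
  T[5,11] 'acbcacc' = {A}
  T[3,10] 'acacbcac' = {S}
  T[4,11] 'cacbcacc' = ∅
  T[3,11] 'acacbcacc' = {A}

Original NTs in T[3,11] deriving "acacbcacc": ["A"]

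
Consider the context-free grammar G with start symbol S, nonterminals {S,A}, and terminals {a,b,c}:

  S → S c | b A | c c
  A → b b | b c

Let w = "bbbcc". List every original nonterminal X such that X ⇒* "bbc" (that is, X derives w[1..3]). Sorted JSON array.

CNF form of G:
  S -> S T1 | T0 A | T1 T1
  A -> T0 T0 | T0 T1
  T0 -> b
  T1 -> c

CYK fill, restricted to cells inside w[1..3]:
  cell(1,1) b: {T0}  orig:{}
  cell(2,2) b: {T0}  orig:{}
  cell(3,3) c: {T1}  orig:{}
  cell(1,2) bb: {A}
  cell(2,3) bc: {A}
  cell(1,3) bbc: {S}

Original NTs in T[1,3] deriving "bbc": ["S"]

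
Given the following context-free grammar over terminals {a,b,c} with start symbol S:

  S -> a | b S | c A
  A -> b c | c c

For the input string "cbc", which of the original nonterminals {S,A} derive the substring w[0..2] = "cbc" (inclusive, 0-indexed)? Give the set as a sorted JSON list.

CNF form of G:
  S -> T0 S | T1 A | a
  A -> T0 T1 | T1 T1
  T0 -> b
  T1 -> c

CYK fill, restricted to cells inside w[0..2]:
  T[0,0] 'c' = {T1}  orig:{}
  T[1,1] 'b' = {T0}  orig:{}
  T[2,2] 'c' = {T1}  orig:{}
  T[0,1] 'cb' = ∅
  T[1,2] 'bc' = {A}
  T[0,2] 'cbc' = {S}

Original NTs in T[0,2] deriving "cbc": ["S"]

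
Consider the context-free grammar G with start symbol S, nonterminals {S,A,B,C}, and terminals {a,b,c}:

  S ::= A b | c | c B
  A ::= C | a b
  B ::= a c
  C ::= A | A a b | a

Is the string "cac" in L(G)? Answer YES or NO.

Convert to CNF:
  S -> A T1 | T2 B | c
  A -> A X3 | T0 T1 | a
  B -> T0 T2
  C -> A X4 | T0 T1 | a
  T0 -> a
  T1 -> b
  T2 -> c
  X3 -> T0 T1
  X4 -> T0 T1

CYK fill:
  cell(0,0) c: {S,T2}  orig:{S}
  cell(1,1) a: {A,C,T0}  orig:{A,C}
  cell(2,2) c: {S,T2}  orig:{S}
  cell(0,1) ca: ∅
  cell(1,2) ac: {B}
  cell(0,2) cac: {S}

S ∈ T[0,2] ⇒ YES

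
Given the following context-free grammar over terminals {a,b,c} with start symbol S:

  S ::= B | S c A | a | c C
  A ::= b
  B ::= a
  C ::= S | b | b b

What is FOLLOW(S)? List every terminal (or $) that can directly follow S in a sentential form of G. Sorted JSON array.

Compute FIRST by fixpoint:
pass 1:
  A via A→b: +{b}
  B via B→a: +{a}
  C via C→b: +{b}
  S via S→B: +{a}
  S via S→c C: +{c}
  S: {a,c}  A: {b}  B: {a}  C: {b}
pass 2:
  C via C→S: +{a,c}
  S: {a,c}  A: {b}  B: {a}  C: {a,b,c}
pass 3: (stable)
  S: {a,c}  A: {b}  B: {a}  C: {a,b,c}

FOLLOW iteration:
FOLLOW(S) := {$}
[1]
  S→B: FOLLOW(B) ⊇ FOLLOW(S) ⊇ {$}; new: +{$}
  S→S c A: FOLLOW(S) ⊇ FIRST(c) = {c}; new: +{c}
  S→S c A: FOLLOW(A) ⊇ FOLLOW(S) ⊇ {$,c}; new: +{$,c}
  S→c C: FOLLOW(C) ⊇ FOLLOW(S) ⊇ {$,c}; new: +{$,c}
  S: {$,c}  A: {$,c}  B: {$}  C: {$,c}
[2]
  S→B: FOLLOW(B) ⊇ FOLLOW(S) ⊇ {$,c}; new: +{c}
  S: {$,c}  A: {$,c}  B: {$,c}  C: {$,c}
[3] done
  S: {$,c}  A: {$,c}  B: {$,c}  C: {$,c}

FOLLOW(S) = ["$", "c"]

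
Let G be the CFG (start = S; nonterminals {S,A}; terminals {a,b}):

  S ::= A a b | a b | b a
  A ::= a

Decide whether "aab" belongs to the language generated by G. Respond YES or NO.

Convert to CNF:
  S -> A X2 | T0 T1 | T1 T0
  A -> a
  T0 -> a
  T1 -> b
  X2 -> T0 T1

CYK table (by increasing span):
  cell(0,0) a: {A,T0}  orig:{A}
  cell(1,1) a: {A,T0}  orig:{A}
  cell(2,2) b: {T1}  orig:{}
  cell(0,1) aa: ∅
  cell(1,2) ab: {S,X2}  orig:{S}
  cell(0,2) aab: {S}

S ∈ T[0,2] ⇒ YES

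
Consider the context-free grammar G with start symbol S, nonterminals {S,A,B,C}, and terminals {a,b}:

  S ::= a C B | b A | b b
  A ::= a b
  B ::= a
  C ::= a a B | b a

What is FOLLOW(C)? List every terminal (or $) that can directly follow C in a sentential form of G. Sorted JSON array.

FIRST sets, iterate to fixpoint:
round 1:
  A via A→a b: +{a}
  B via B→a: +{a}
  C via C→a a B: +{a}
  C via C→b a: +{b}
  S via S→a C B: +{a}
  S via S→b A: +{b}
  S: {a,b}  A: {a}  B: {a}  C: {a,b}
round 2: (stable)
  S: {a,b}  A: {a}  B: {a}  C: {a,b}

FOLLOW iteration:
initialize: $ ∈ FOLLOW(S)
iter 1:
  S→a C B: FOLLOW(C) ⊇ FIRST(B) = {a}; new: +{a}
  S→a C B: FOLLOW(B) ⊇ FOLLOW(S) ⊇ {$}; new: +{$}
  S→b A: FOLLOW(A) ⊇ FOLLOW(S) ⊇ {$}; new: +{$}
  FOLLOW(S)={$}  FOLLOW(A)={$}  FOLLOW(B)={$}  FOLLOW(C)={a}
iter 2:
  C→a a B: FOLLOW(B) ⊇ FOLLOW(C) ⊇ {a}; new: +{a}
  FOLLOW(S)={$}  FOLLOW(A)={$}  FOLLOW(B)={$,a}  FOLLOW(C)={a}
iter 3: done
  FOLLOW(S)={$}  FOLLOW(A)={$}  FOLLOW(B)={$,a}  FOLLOW(C)={a}

FOLLOW(C) = ["a"]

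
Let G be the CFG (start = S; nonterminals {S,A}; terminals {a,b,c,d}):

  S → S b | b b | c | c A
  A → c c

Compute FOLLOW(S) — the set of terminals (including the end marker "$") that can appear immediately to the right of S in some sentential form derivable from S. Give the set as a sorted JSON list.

Compute FIRST by fixpoint:
[1]
  A via A→c c: +{c}
  S via S→b b: +{b}
  S via S→c: +{c}
  S: {b,c}  A: {c}
[2] (no change)
  S: {b,c}  A: {c}

FOLLOW sets:
FOLLOW(S) := {$}
round 1:
  S→S b: FOLLOW(S) ⊇ FIRST(b) = {b}; new: +{b}
  S→c A: FOLLOW(A) ⊇ FOLLOW(S) ⊇ {$,b}; new: +{$,b}
  S: {$,b}  A: {$,b}
round 2: (no change)
  S: {$,b}  A: {$,b}

FOLLOW(S) = ["$", "b"]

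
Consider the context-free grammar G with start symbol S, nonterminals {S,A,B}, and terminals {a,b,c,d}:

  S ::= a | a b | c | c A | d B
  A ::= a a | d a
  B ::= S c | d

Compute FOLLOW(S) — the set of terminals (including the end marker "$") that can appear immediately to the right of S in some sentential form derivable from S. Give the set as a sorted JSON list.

FIRST sets, iterate to fixpoint:
iter 1:
  A via A→a a: +{a}
  A via A→d a: +{d}
  B via B→d: +{d}
  S via S→a: +{a}
  S via S→c: +{c}
  S via S→d B: +{d}
  S: {a,c,d}  A: {a,d}  B: {d}
iter 2:
  B via B→S c: +{a,c}
  S: {a,c,d}  A: {a,d}  B: {a,c,d}
iter 3: (no change)
  S: {a,c,d}  A: {a,d}  B: {a,c,d}

FOLLOW iteration:
initialize: $ ∈ FOLLOW(S)
[1]
  B→S c: FOLLOW(S) ⊇ FIRST(c) = {c}; new: +{c}
  S→c A: FOLLOW(A) ⊇ FOLLOW(S) ⊇ {$,c}; new: +{$,c}
  S→d B: FOLLOW(B) ⊇ FOLLOW(S) ⊇ {$,c}; new: +{$,c}
  S: {$,c}  A: {$,c}  B: {$,c}
[2] done
  S: {$,c}  A: {$,c}  B: {$,c}

FOLLOW(S) = ["$", "c"]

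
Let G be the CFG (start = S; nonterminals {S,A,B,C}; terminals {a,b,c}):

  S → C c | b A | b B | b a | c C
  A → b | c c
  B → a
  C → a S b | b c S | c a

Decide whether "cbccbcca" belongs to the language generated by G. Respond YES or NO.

CNF form of G:
  S -> C T0 | T0 C | T2 A | T2 B | T2 T1
  A -> T0 T0 | b
  B -> a
  C -> T0 T1 | T1 X3 | T2 X4
  T0 -> c
  T1 -> a
  T2 -> b
  X3 -> S T2
  X4 -> T0 S

CYK table (by increasing span):
  T[0,0] 'c' = {T0}  orig:{}
  T[1,1] 'b' = {A,T2}  orig:{A}
  T[2,2] 'c' = {T0}  orig:{}
  T[3,3] 'c' = {T0}  orig:{}
  T[4,4] 'b' = {A,T2}  orig:{A}
  T[5,5] 'c' = {T0}  orig:{}
  T[6,6] 'c' = {T0}  orig:{}
  T[7,7] 'a' = {B,T1}  orig:{B}
  T[0,1] 'cb' = ∅
  T[1,2] 'bc' = ∅
  T[2,3] 'cc' = {A}
  T[3,4] 'cb' = ∅
  T[4,5] 'bc' = ∅
  T[5,6] 'cc' = {A}
  T[6,7] 'ca' = {C}
  T[0,2] 'cbc' = ∅
  T[1,3] 'bcc' = {S}
  T[2,4] 'ccb' = ∅
  T[3,5] 'cbc' = ∅
  T[4,6] 'bcc' = {S}
  T[5,7] 'cca' = {S}
  T[0,3] 'cbcc' = {X4}  orig:{}
  T[1,4] 'bccb' = {X3}  orig:{}
  T[2,5] 'ccbc' = ∅
  T[3,6] 'cbcc' = {X4}  orig:{}
  T[4,7] 'bcca' = ∅
  T[0,4] 'cbccb' = ∅
  T[1,5] 'bccbc' = ∅
  T[2,6] 'ccbcc' = ∅
  T[3,7] 'cbcca' = ∅
  T[0,5] 'cbccbc' = ∅
  T[1,6] 'bccbcc' = ∅
  T[2,7] 'ccbcca' = ∅
  T[0,6] 'cbccbcc' = ∅
  T[1,7] 'bccbcca' = ∅
  T[0,7] 'cbccbcca' = ∅

S ∉ T[0,7] ⇒ NO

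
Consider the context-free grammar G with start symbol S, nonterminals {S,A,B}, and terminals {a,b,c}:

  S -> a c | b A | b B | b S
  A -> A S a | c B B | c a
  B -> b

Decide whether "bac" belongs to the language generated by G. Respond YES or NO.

Convert to CNF:
  S -> T0 T1 | T2 A | T2 B | T2 S
  A -> A X3 | T1 T0 | T1 X4
  B -> b
  T0 -> a
  T1 -> c
  T2 -> b
  X3 -> S T0
  X4 -> B B

Fill CYK table bottom-up:
  cell(0,0) b: {B,T2}  orig:{B}
  cell(1,1) a: {T0}  orig:{}
  cell(2,2) c: {T1}  orig:{}
  cell(0,1) ba: ∅
  cell(1,2) ac: {S}
  cell(0,2) bac: {S}

S ∈ T[0,2] ⇒ YES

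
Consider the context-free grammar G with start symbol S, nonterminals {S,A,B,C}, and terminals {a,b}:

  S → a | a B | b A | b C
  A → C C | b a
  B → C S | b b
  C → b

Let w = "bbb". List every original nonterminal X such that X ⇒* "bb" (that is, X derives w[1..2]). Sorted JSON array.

CNF form of G:
  S -> T0 A | T0 C | T1 B | a
  A -> C C | T0 T1
  B -> C S | T0 T0
  C -> b
  T0 -> b
  T1 -> a

Fill CYK table bottom-up, restricted to cells inside w[1..2]:
  [1..1]={C,T0}  "b"  orig:{C}
  [2..2]={C,T0}  "b"  orig:{C}
  [1..2]={A,B,S}  "bb"

Original NTs in T[1,2] deriving "bb": ["A", "B", "S"]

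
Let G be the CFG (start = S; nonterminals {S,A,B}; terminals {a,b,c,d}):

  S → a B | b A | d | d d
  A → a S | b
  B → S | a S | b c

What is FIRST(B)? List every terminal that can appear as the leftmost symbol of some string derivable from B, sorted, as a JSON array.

Compute FIRST by fixpoint:
[1]
  A via A→a S: +{a}
  A via A→b: +{b}
  B via B→a S: +{a}
  B via B→b c: +{b}
  S via S→a B: +{a}
  S via S→b A: +{b}
  S via S→d: +{d}
  FIRST(S)={a,b,d}  FIRST(A)={a,b}  FIRST(B)={a,b}
[2]
  B via B→S: +{d}
  FIRST(S)={a,b,d}  FIRST(A)={a,b}  FIRST(B)={a,b,d}
[3] (no change)
  FIRST(S)={a,b,d}  FIRST(A)={a,b}  FIRST(B)={a,b,d}

FIRST(B) = ["a", "b", "d"]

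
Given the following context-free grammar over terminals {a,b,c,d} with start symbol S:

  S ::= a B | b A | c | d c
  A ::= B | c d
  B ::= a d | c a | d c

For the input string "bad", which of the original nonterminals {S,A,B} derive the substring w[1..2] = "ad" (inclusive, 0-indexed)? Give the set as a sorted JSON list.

CNF form of G:
  S -> T0 B | T1 T2 | T3 A | c
  A -> T0 T1 | T1 T2 | T2 T0 | T2 T1
  B -> T0 T1 | T1 T2 | T2 T0
  T0 -> a
  T1 -> d
  T2 -> c
  T3 -> b

CYK table (by increasing span) — only the sub-triangle for w[1..2]:
  T[1,1] 'a' = {T0}  orig:{}
  T[2,2] 'd' = {T1}  orig:{}
  T[1,2] 'ad' = {A,B}

Original NTs in T[1,2] deriving "ad": ["A", "B"]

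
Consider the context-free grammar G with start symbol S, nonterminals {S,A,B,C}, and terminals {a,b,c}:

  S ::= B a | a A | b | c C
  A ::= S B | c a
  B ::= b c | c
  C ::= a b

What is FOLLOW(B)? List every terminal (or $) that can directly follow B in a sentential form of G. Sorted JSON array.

FIRST sets, iterate to fixpoint:
iter 1:
  A via A→c a: +{c}
  B via B→b c: +{b}
  B via B→c: +{c}
  C via C→a b: +{a}
  S via S→B a: +{b,c}
  S via S→a A: +{a}
  FIRST(S)={a,b,c}  FIRST(A)={c}  FIRST(B)={b,c}  FIRST(C)={a}
iter 2:
  A via A→S B: +{a,b}
  FIRST(S)={a,b,c}  FIRST(A)={a,b,c}  FIRST(B)={b,c}  FIRST(C)={a}
iter 3: done
  FIRST(S)={a,b,c}  FIRST(A)={a,b,c}  FIRST(B)={b,c}  FIRST(C)={a}

FOLLOW iteration:
initialize: $ ∈ FOLLOW(S)
pass 1:
  A→S B: FOLLOW(S) ⊇ FIRST(B) = {b,c}; new: +{b,c}
  S→B a: FOLLOW(B) ⊇ FIRST(a) = {a}; new: +{a}
  S→a A: FOLLOW(A) ⊇ FOLLOW(S) ⊇ {$,b,c}; new: +{$,b,c}
  S→c C: FOLLOW(C) ⊇ FOLLOW(S) ⊇ {$,b,c}; new: +{$,b,c}
  FOLLOW(S)={$,b,c}  FOLLOW(A)={$,b,c}  FOLLOW(B)={a}  FOLLOW(C)={$,b,c}
pass 2:
  A→S B: FOLLOW(B) ⊇ FOLLOW(A) ⊇ {$,b,c}; new: +{$,b,c}
  FOLLOW(S)={$,b,c}  FOLLOW(A)={$,b,c}  FOLLOW(B)={$,a,b,c}  FOLLOW(C)={$,b,c}
pass 3: done
  FOLLOW(S)={$,b,c}  FOLLOW(A)={$,b,c}  FOLLOW(B)={$,a,b,c}  FOLLOW(C)={$,b,c}

FOLLOW(B) = ["$", "a", "b", "c"]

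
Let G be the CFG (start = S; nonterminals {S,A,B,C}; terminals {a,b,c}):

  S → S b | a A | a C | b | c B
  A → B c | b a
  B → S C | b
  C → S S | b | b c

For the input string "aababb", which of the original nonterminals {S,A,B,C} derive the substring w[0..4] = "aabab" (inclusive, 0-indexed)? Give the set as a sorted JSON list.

Convert to CNF:
  S -> S T1 | T0 B | T2 A | T2 C | b
  A -> B T0 | T1 T2
  B -> S C | b
  C -> S S | T1 T0 | b
  T0 -> c
  T1 -> b
  T2 -> a

Fill CYK table bottom-up, restricted to cells inside w[0..4]:
  T[0,0] 'a' = {T2}  orig:{}
  T[1,1] 'a' = {T2}  orig:{}
  T[2,2] 'b' = {B,C,S,T1}  orig:{B,C,S}
  T[3,3] 'a' = {T2}  orig:{}
  T[4,4] 'b' = {B,C,S,T1}  orig:{B,C,S}
  T[0,1] 'aa' = ∅
  T[1,2] 'ab' = {S}
  T[2,3] 'ba' = {A}
  T[3,4] 'ab' = {S}
  T[0,2] 'aab' = ∅
  T[1,3] 'aba' = {S}
  T[2,4] 'bab' = {C}
  T[0,3] 'aaba' = ∅
  T[1,4] 'abab' = {B,C,S}
  T[0,4] 'aabab' = {S}

Original NTs in T[0,4] deriving "aabab": ["S"]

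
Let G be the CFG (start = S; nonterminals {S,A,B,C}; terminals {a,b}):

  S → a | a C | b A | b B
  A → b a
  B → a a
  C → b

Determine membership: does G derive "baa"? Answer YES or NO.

Convert to CNF:
  S -> T0 A | T0 B | T1 C | a
  A -> T0 T1
  B -> T1 T1
  C -> b
  T0 -> b
  T1 -> a

Fill CYK table bottom-up:
  T[0,0] 'b' = {C,T0}  orig:{C}
  T[1,1] 'a' = {S,T1}  orig:{S}
  T[2,2] 'a' = {S,T1}  orig:{S}
  T[0,1] 'ba' = {A}
  T[1,2] 'aa' = {B}
  T[0,2] 'baa' = {S}

S ∈ T[0,2] ⇒ YES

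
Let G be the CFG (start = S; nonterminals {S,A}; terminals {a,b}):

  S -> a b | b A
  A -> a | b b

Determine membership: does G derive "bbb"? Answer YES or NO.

Convert to CNF:
  S -> T0 A | T1 T0
  A -> T0 T0 | a
  T0 -> b
  T1 -> a

CYK table (by increasing span):
  [0..0]={T0}  "b"  orig:{}
  [1..1]={T0}  "b"  orig:{}
  [2..2]={T0}  "b"  orig:{}
  [0..1]={A}  "bb"
  [1..2]={A}  "bb"
  [0..2]={S}  "bbb"

S ∈ T[0,2] ⇒ YES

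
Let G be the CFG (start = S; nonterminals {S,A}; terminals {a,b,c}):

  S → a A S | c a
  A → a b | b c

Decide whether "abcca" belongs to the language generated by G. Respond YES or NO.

Convert to CNF:
  S -> T0 X3 | T2 T0
  A -> T0 T1 | T1 T2
  T0 -> a
  T1 -> b
  T2 -> c
  X3 -> A S

CYK table (by increasing span):
  [0..0]={T0}  "a"  orig:{}
  [1..1]={T1}  "b"  orig:{}
  [2..2]={T2}  "c"  orig:{}
  [3..3]={T2}  "c"  orig:{}
  [4..4]={T0}  "a"  orig:{}
  [0..1]={A}  "ab"
  [1..2]={A}  "bc"
  [2..3]=∅  "cc"
  [3..4]={S}  "ca"
  [0..2]=∅  "abc"
  [1..3]=∅  "bcc"
  [2..4]=∅  "cca"
  [0..3]=∅  "abcc"
  [1..4]={X3}  "bcca"  orig:{}
  [0..4]={S}  "abcca"

S ∈ T[0,4] ⇒ YES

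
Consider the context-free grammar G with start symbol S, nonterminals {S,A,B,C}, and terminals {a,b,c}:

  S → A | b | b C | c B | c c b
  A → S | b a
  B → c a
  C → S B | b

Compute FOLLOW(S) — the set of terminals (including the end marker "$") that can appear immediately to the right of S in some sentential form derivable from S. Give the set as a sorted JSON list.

Compute FIRST by fixpoint:
pass 1:
  A via A→b a: +{b}
  B via B→c a: +{c}
  C via C→b: +{b}
  S via S→A: +{b}
  S via S→c B: +{c}
  S: {b,c}  A: {b}  B: {c}  C: {b}
pass 2:
  A via A→S: +{c}
  C via C→S B: +{c}
  S: {b,c}  A: {b,c}  B: {c}  C: {b,c}
pass 3: — fixpoint
  S: {b,c}  A: {b,c}  B: {c}  C: {b,c}

Compute FOLLOW by fixpoint:
initialize: $ ∈ FOLLOW(S)
[1]
  C→S B: FOLLOW(S) ⊇ FIRST(B) = {c}; new: +{c}
  S→A: FOLLOW(A) ⊇ FOLLOW(S) ⊇ {$,c}; new: +{$,c}
  S→b C: FOLLOW(C) ⊇ FOLLOW(S) ⊇ {$,c}; new: +{$,c}
  S→c B: FOLLOW(B) ⊇ FOLLOW(S) ⊇ {$,c}; new: +{$,c}
  FOLLOW(S)={$,c}  FOLLOW(A)={$,c}  FOLLOW(B)={$,c}  FOLLOW(C)={$,c}
[2] — fixpoint
  FOLLOW(S)={$,c}  FOLLOW(A)={$,c}  FOLLOW(B)={$,c}  FOLLOW(C)={$,c}

FOLLOW(S) = ["$", "c"]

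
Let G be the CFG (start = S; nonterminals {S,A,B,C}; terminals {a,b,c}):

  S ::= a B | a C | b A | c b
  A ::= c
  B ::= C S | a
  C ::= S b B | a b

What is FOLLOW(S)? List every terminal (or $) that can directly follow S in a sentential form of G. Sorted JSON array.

Compute FIRST by fixpoint:
pass 1:
  A via A→c: +{c}
  B via B→a: +{a}
  C via C→a b: +{a}
  S via S→a B: +{a}
  S via S→b A: +{b}
  S via S→c b: +{c}
  FIRST(S)={a,b,c}  FIRST(A)={c}  FIRST(B)={a}  FIRST(C)={a}
pass 2:
  C via C→S b B: +{b,c}
  FIRST(S)={a,b,c}  FIRST(A)={c}  FIRST(B)={a}  FIRST(C)={a,b,c}
pass 3:
  B via B→C S: +{b,c}
  FIRST(S)={a,b,c}  FIRST(A)={c}  FIRST(B)={a,b,c}  FIRST(C)={a,b,c}
pass 4: — fixpoint
  FIRST(S)={a,b,c}  FIRST(A)={c}  FIRST(B)={a,b,c}  FIRST(C)={a,b,c}

Compute FOLLOW by fixpoint:
seed FOLLOW(S) with $
pass 1:
  B→C S: FOLLOW(C) ⊇ FIRST(S) = {a,b,c}; new: +{a,b,c}
  C→S b B: FOLLOW(S) ⊇ FIRST(b) = {b}; new: +{b}
  C→S b B: FOLLOW(B) ⊇ FOLLOW(C) ⊇ {a,b,c}; new: +{a,b,c}
  S→a B: FOLLOW(B) ⊇ FOLLOW(S) ⊇ {$,b}; new: +{$}
  S→a C: FOLLOW(C) ⊇ FOLLOW(S) ⊇ {$,b}; new: +{$}
  S→b A: FOLLOW(A) ⊇ FOLLOW(S) ⊇ {$,b}; new: +{$,b}
  S: {$,b}  A: {$,b}  B: {$,a,b,c}  C: {$,a,b,c}
pass 2:
  B→C S: FOLLOW(S) ⊇ FOLLOW(B) ⊇ {$,a,b,c}; new: +{a,c}
  S→b A: FOLLOW(A) ⊇ FOLLOW(S) ⊇ {$,a,b,c}; new: +{a,c}
  S: {$,a,b,c}  A: {$,a,b,c}  B: {$,a,b,c}  C: {$,a,b,c}
pass 3: (stable)
  S: {$,a,b,c}  A: {$,a,b,c}  B: {$,a,b,c}  C: {$,a,b,c}

FOLLOW(S) = ["$", "a", "b", "c"]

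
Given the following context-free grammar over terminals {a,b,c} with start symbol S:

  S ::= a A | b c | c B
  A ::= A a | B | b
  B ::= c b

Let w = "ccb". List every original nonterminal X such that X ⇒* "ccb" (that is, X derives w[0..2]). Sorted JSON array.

CNF form of G:
  S -> T0 A | T1 B | T2 T1
  A -> A T0 | T1 T2 | b
  B -> T1 T2
  T0 -> a
  T1 -> c
  T2 -> b

Fill CYK table bottom-up (cells [i..j] with 0 ≤ i ≤ j ≤ 2 only):
  cell(0,0) c: {T1}  orig:{}
  cell(1,1) c: {T1}  orig:{}
  cell(2,2) b: {A,T2}  orig:{A}
  cell(0,1) cc: ∅
  cell(1,2) cb: {A,B}
  cell(0,2) ccb: {S}

Original NTs in T[0,2] deriving "ccb": ["S"]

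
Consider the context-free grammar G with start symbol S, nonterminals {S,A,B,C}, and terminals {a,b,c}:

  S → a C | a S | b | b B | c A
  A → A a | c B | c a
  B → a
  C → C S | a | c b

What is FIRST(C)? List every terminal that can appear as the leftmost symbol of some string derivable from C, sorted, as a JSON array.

FIRST iteration:
pass 1:
  A via A→c B: +{c}
  B via B→a: +{a}
  C via C→a: +{a}
  C via C→c b: +{c}
  S via S→a C: +{a}
  S via S→b: +{b}
  S via S→c A: +{c}
  FIRST[S]={a,b,c}  FIRST[A]={c}  FIRST[B]={a}  FIRST[C]={a,c}
pass 2: — fixpoint
  FIRST[S]={a,b,c}  FIRST[A]={c}  FIRST[B]={a}  FIRST[C]={a,c}

FIRST(C) = ["a", "c"]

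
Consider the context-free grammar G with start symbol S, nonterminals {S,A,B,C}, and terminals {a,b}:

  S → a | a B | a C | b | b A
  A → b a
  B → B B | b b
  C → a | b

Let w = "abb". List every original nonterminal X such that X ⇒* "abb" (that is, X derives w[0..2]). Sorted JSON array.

Convert to CNF:
  S -> T0 A | T1 B | T1 C | a | b
  A -> T0 T1
  B -> B B | T0 T0
  C -> a | b
  T0 -> b
  T1 -> a

CYK table (by increasing span), restricted to cells inside w[0..2]:
  cell(0,0) a: {C,S,T1}  orig:{C,S}
  cell(1,1) b: {C,S,T0}  orig:{C,S}
  cell(2,2) b: {C,S,T0}  orig:{C,S}
  cell(0,1) ab: {S}
  cell(1,2) bb: {B}
  cell(0,2) abb: {S}

Original NTs in T[0,2] deriving "abb": ["S"]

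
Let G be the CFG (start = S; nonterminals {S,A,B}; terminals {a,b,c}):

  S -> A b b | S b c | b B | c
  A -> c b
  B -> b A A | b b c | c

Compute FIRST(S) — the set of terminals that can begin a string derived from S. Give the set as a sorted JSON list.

Compute FIRST by fixpoint:
round 1:
  A via A→c b: +{c}
  B via B→b A A: +{b}
  B via B→c: +{c}
  S via S→A b b: +{c}
  S via S→b B: +{b}
  FIRST[S]={b,c}  FIRST[A]={c}  FIRST[B]={b,c}
round 2: — fixpoint
  FIRST[S]={b,c}  FIRST[A]={c}  FIRST[B]={b,c}

FIRST(S) = ["b", "c"]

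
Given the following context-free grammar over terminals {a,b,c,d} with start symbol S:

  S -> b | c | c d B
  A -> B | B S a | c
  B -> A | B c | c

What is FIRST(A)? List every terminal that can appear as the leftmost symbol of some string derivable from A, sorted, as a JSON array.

FIRST sets, iterate to fixpoint:
round 1:
  A via A→c: +{c}
  B via B→A: +{c}
  S via S→b: +{b}
  S via S→c: +{c}
  FIRST(S)={b,c}  FIRST(A)={c}  FIRST(B)={c}
round 2: (no change)
  FIRST(S)={b,c}  FIRST(A)={c}  FIRST(B)={c}

FIRST(A) = ["c"]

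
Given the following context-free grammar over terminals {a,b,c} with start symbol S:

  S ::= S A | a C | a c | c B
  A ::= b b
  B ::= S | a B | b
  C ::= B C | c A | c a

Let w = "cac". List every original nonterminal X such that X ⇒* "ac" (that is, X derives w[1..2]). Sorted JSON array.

CNF form of G:
  S -> S A | T1 C | T1 T2 | T2 B
  A -> T0 T0
  B -> S A | T1 B | T1 C | T1 T2 | T2 B | b
  C -> B C | T2 A | T2 T1
  T0 -> b
  T1 -> a
  T2 -> c

Fill CYK table bottom-up — only the sub-triangle for w[1..2]:
  cell(1,1) a: {T1}  orig:{}
  cell(2,2) c: {T2}  orig:{}
  cell(1,2) ac: {B,S}

Original NTs in T[1,2] deriving "ac": ["B", "S"]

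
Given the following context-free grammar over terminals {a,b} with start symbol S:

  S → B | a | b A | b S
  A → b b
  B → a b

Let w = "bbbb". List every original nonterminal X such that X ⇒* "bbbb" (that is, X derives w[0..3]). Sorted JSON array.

CNF form of G:
  S -> T0 A | T0 S | T1 T0 | a
  A -> T0 T0
  B -> T1 T0
  T0 -> b
  T1 -> a

CYK table (by increasing span), restricted to cells inside w[0..3]:
  cell(0,0) b: {T0}  orig:{}
  cell(1,1) b: {T0}  orig:{}
  cell(2,2) b: {T0}  orig:{}
  cell(3,3) b: {T0}  orig:{}
  cell(0,1) bb: {A}
  cell(1,2) bb: {A}
  cell(2,3) bb: {A}
  cell(0,2) bbb: {S}
  cell(1,3) bbb: {S}
  cell(0,3) bbbb: {S}

Original NTs in T[0,3] deriving "bbbb": ["S"]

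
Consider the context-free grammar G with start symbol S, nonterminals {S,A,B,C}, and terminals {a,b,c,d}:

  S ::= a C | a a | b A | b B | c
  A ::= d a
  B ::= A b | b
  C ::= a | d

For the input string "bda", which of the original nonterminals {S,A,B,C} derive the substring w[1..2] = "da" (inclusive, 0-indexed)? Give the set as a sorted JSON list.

Convert to CNF:
  S -> T1 C | T1 T1 | T2 A | T2 B | c
  A -> T0 T1
  B -> A T2 | b
  C -> a | d
  T0 -> d
  T1 -> a
  T2 -> b

CYK fill, restricted to cells inside w[1..2]:
  cell(1,1) d: {C,T0}  orig:{C}
  cell(2,2) a: {C,T1}  orig:{C}
  cell(1,2) da: {A}

Original NTs in T[1,2] deriving "da": ["A"]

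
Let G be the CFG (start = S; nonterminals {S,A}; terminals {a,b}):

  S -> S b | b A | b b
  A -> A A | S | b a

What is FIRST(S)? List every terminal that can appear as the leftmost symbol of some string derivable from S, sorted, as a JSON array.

FIRST sets, iterate to fixpoint:
iter 1:
  A via A→b a: +{b}
  S via S→b A: +{b}
  S: {b}  A: {b}
iter 2: (stable)
  S: {b}  A: {b}

FIRST(S) = ["b"]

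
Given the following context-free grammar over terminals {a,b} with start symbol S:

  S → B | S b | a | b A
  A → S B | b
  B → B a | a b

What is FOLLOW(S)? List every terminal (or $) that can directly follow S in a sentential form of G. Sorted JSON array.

FIRST sets, iterate to fixpoint:
pass 1:
  A via A→b: +{b}
  B via B→a b: +{a}
  S via S→B: +{a}
  S via S→b A: +{b}
  FIRST[S]={a,b}  FIRST[A]={b}  FIRST[B]={a}
pass 2:
  A via A→S B: +{a}
  FIRST[S]={a,b}  FIRST[A]={a,b}  FIRST[B]={a}
pass 3: — fixpoint
  FIRST[S]={a,b}  FIRST[A]={a,b}  FIRST[B]={a}

Compute FOLLOW by fixpoint:
initialize: $ ∈ FOLLOW(S)
round 1:
  A→S B: FOLLOW(S) ⊇ FIRST(B) = {a}; new: +{a}
  B→B a: FOLLOW(B) ⊇ FIRST(a) = {a}; new: +{a}
  S→B: FOLLOW(B) ⊇ FOLLOW(S) ⊇ {$,a}; new: +{$}
  S→S b: FOLLOW(S) ⊇ FIRST(b) = {b}; new: +{b}
  S→b A: FOLLOW(A) ⊇ FOLLOW(S) ⊇ {$,a,b}; new: +{$,a,b}
  FOLLOW(S)={$,a,b}  FOLLOW(A)={$,a,b}  FOLLOW(B)={$,a}
round 2:
  A→S B: FOLLOW(B) ⊇ FOLLOW(A) ⊇ {$,a,b}; new: +{b}
  FOLLOW(S)={$,a,b}  FOLLOW(A)={$,a,b}  FOLLOW(B)={$,a,b}
round 3: — fixpoint
  FOLLOW(S)={$,a,b}  FOLLOW(A)={$,a,b}  FOLLOW(B)={$,a,b}

FOLLOW(S) = ["$", "a", "b"]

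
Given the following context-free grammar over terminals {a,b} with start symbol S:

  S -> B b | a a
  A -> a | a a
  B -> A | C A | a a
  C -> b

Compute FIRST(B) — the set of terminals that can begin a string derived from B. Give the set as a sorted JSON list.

FIRST sets, iterate to fixpoint:
round 1:
  A via A→a: +{a}
  B via B→A: +{a}
  C via C→b: +{b}
  S via S→B b: +{a}
  S: {a}  A: {a}  B: {a}  C: {b}
round 2:
  B via B→C A: +{b}
  S via S→B b: +{b}
  S: {a,b}  A: {a}  B: {a,b}  C: {b}
round 3: (stable)
  S: {a,b}  A: {a}  B: {a,b}  C: {b}

FIRST(B) = ["a", "b"]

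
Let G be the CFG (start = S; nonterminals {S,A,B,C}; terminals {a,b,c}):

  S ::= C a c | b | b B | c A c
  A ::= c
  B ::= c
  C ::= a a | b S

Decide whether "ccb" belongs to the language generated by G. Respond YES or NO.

Convert to CNF:
  S -> C X3 | T1 B | T2 X4 | b
  A -> c
  B -> c
  C -> T0 T0 | T1 S
  T0 -> a
  T1 -> b
  T2 -> c
  X3 -> T0 T2
  X4 -> A T2

Fill CYK table bottom-up:
  cell(0,0) c: {A,B,T2}  orig:{A,B}
  cell(1,1) c: {A,B,T2}  orig:{A,B}
  cell(2,2) b: {S,T1}  orig:{S}
  cell(0,1) cc: {X4}  orig:{}
  cell(1,2) cb: ∅
  cell(0,2) ccb: ∅

S ∉ T[0,2] ⇒ NO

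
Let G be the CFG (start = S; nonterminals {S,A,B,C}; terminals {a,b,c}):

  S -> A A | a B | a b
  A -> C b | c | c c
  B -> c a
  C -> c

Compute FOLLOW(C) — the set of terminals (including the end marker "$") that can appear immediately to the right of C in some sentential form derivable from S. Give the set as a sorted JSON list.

FIRST sets, iterate to fixpoint:
pass 1:
  A via A→c: +{c}
  B via B→c a: +{c}
  C via C→c: +{c}
  S via S→A A: +{c}
  S via S→a B: +{a}
  FIRST(S)={a,c}  FIRST(A)={c}  FIRST(B)={c}  FIRST(C)={c}
pass 2: (no change)
  FIRST(S)={a,c}  FIRST(A)={c}  FIRST(B)={c}  FIRST(C)={c}

FOLLOW iteration:
seed FOLLOW(S) with $
[1]
  A→C b: FOLLOW(C) ⊇ FIRST(b) = {b}; new: +{b}
  S→A A: FOLLOW(A) ⊇ FIRST(A) = {c}; new: +{c}
  S→A A: FOLLOW(A) ⊇ FOLLOW(S) ⊇ {$}; new: +{$}
  S→a B: FOLLOW(B) ⊇ FOLLOW(S) ⊇ {$}; new: +{$}
  FOLLOW[S]={$}  FOLLOW[A]={$,c}  FOLLOW[B]={$}  FOLLOW[C]={b}
[2] (stable)
  FOLLOW[S]={$}  FOLLOW[A]={$,c}  FOLLOW[B]={$}  FOLLOW[C]={b}

FOLLOW(C) = ["b"]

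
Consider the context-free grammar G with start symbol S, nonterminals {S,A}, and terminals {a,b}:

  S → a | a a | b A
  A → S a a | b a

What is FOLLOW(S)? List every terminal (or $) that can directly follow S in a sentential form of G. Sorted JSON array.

FIRST sets, iterate to fixpoint:
round 1:
  A via A→b a: +{b}
  S via S→a: +{a}
  S via S→b A: +{b}
  FIRST(S)={a,b}  FIRST(A)={b}
round 2:
  A via A→S a a: +{a}
  FIRST(S)={a,b}  FIRST(A)={a,b}
round 3: (stable)
  FIRST(S)={a,b}  FIRST(A)={a,b}

FOLLOW sets:
seed FOLLOW(S) with $
[1]
  A→S a a: FOLLOW(S) ⊇ FIRST(a) = {a}; new: +{a}
  S→b A: FOLLOW(A) ⊇ FOLLOW(S) ⊇ {$,a}; new: +{$,a}
  FOLLOW[S]={$,a}  FOLLOW[A]={$,a}
[2] done
  FOLLOW[S]={$,a}  FOLLOW[A]={$,a}

FOLLOW(S) = ["$", "a"]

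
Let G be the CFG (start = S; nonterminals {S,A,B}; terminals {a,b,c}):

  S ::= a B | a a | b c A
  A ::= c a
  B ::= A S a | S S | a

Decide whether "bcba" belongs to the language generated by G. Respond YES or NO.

CNF form of G:
  S -> T1 B | T1 T1 | T2 X4
  A -> T0 T1
  B -> A X3 | S S | a
  T0 -> c
  T1 -> a
  T2 -> b
  X3 -> S T1
  X4 -> T0 A

CYK table (by increasing span):
  [0..0]={T2}  "b"  orig:{}
  [1..1]={T0}  "c"  orig:{}
  [2..2]={T2}  "b"  orig:{}
  [3..3]={B,T1}  "a"  orig:{B}
  [0..1]=∅  "bc"
  [1..2]=∅  "cb"
  [2..3]=∅  "ba"
  [0..2]=∅  "bcb"
  [1..3]=∅  "cba"
  [0..3]=∅  "bcba"

S ∉ T[0,3] ⇒ NO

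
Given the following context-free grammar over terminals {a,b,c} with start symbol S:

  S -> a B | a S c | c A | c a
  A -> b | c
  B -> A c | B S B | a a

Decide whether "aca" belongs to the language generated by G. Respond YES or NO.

CNF form of G:
  S -> T0 A | T0 T1 | T1 B | T1 X3
  A -> b | c
  B -> A T0 | B X2 | T1 T1
  T0 -> c
  T1 -> a
  X2 -> S B
  X3 -> S T0

CYK table (by increasing span):
  T[0,0] 'a' = {T1}  orig:{}
  T[1,1] 'c' = {A,T0}  orig:{A}
  T[2,2] 'a' = {T1}  orig:{}
  T[0,1] 'ac' = ∅
  T[1,2] 'ca' = {S}
  T[0,2] 'aca' = ∅

S ∉ T[0,2] ⇒ NO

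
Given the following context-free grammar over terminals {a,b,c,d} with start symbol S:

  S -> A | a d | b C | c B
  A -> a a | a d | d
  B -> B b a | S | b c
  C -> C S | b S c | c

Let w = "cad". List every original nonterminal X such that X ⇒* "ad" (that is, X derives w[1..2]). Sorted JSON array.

CNF form of G:
  S -> T0 T0 | T0 T1 | T2 C | T3 B | d
  A -> T0 T0 | T0 T1 | d
  B -> B X4 | T0 T0 | T0 T1 | T2 C | T2 T3 | T3 B | d
  C -> C S | T2 X5 | c
  T0 -> a
  T1 -> d
  T2 -> b
  T3 -> c
  X4 -> T2 T0
  X5 -> S T3

CYK fill (cells [i..j] with 1 ≤ i ≤ j ≤ 2 only):
  [1..1]={T0}  "a"  orig:{}
  [2..2]={A,B,S,T1}  "d"  orig:{A,B,S}
  [1..2]={A,B,S}  "ad"

Original NTs in T[1,2] deriving "ad": ["A", "B", "S"]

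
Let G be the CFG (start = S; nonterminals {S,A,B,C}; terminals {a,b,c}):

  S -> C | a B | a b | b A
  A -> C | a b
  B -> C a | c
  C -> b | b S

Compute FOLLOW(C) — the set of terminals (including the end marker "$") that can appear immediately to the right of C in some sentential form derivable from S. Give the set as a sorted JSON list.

Compute FIRST by fixpoint:
round 1:
  A via A→a b: +{a}
  B via B→c: +{c}
  C via C→b: +{b}
  S via S→C: +{b}
  S via S→a B: +{a}
  FIRST(S)={a,b}  FIRST(A)={a}  FIRST(B)={c}  FIRST(C)={b}
round 2:
  A via A→C: +{b}
  B via B→C a: +{b}
  FIRST(S)={a,b}  FIRST(A)={a,b}  FIRST(B)={b,c}  FIRST(C)={b}
round 3: done
  FIRST(S)={a,b}  FIRST(A)={a,b}  FIRST(B)={b,c}  FIRST(C)={b}

FOLLOW sets:
FOLLOW(S) := {$}
[1]
  B→C a: FOLLOW(C) ⊇ FIRST(a) = {a}; new: +{a}
  C→b S: FOLLOW(S) ⊇ FOLLOW(C) ⊇ {a}; new: +{a}
  S→C: FOLLOW(C) ⊇ FOLLOW(S) ⊇ {$,a}; new: +{$}
  S→a B: FOLLOW(B) ⊇ FOLLOW(S) ⊇ {$,a}; new: +{$,a}
  S→b A: FOLLOW(A) ⊇ FOLLOW(S) ⊇ {$,a}; new: +{$,a}
  FOLLOW(S)={$,a}  FOLLOW(A)={$,a}  FOLLOW(B)={$,a}  FOLLOW(C)={$,a}
[2] (no change)
  FOLLOW(S)={$,a}  FOLLOW(A)={$,a}  FOLLOW(B)={$,a}  FOLLOW(C)={$,a}

FOLLOW(C) = ["$", "a"]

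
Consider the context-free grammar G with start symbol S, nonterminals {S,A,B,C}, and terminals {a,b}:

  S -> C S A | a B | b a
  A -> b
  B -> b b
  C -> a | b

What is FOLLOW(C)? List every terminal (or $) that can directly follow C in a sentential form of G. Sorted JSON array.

Compute FIRST by fixpoint:
pass 1:
  A via A→b: +{b}
  B via B→b b: +{b}
  C via C→a: +{a}
  C via C→b: +{b}
  S via S→C S A: +{a,b}
  FIRST(S)={a,b}  FIRST(A)={b}  FIRST(B)={b}  FIRST(C)={a,b}
pass 2: (stable)
  FIRST(S)={a,b}  FIRST(A)={b}  FIRST(B)={b}  FIRST(C)={a,b}

FOLLOW sets:
seed FOLLOW(S) with $
[1]
  S→C S A: FOLLOW(C) ⊇ FIRST(S) = {a,b}; new: +{a,b}
  S→C S A: FOLLOW(S) ⊇ FIRST(A) = {b}; new: +{b}
  S→C S A: FOLLOW(A) ⊇ FOLLOW(S) ⊇ {$,b}; new: +{$,b}
  S→a B: FOLLOW(B) ⊇ FOLLOW(S) ⊇ {$,b}; new: +{$,b}
  FOLLOW[S]={$,b}  FOLLOW[A]={$,b}  FOLLOW[B]={$,b}  FOLLOW[C]={a,b}
[2] (no change)
  FOLLOW[S]={$,b}  FOLLOW[A]={$,b}  FOLLOW[B]={$,b}  FOLLOW[C]={a,b}

FOLLOW(C) = ["a", "b"]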